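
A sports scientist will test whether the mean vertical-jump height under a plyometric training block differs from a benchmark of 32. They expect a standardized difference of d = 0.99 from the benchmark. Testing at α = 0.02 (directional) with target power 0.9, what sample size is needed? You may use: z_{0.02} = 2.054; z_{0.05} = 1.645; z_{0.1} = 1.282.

n = 12

For a one-sample test: n = ((z_{α} + z_β) / d)².
z_{α} + z_β = 2.054 + 1.282 = 3.336.
n = (3.336 / 0.99)² = 3.370² = 11.35.
Round up.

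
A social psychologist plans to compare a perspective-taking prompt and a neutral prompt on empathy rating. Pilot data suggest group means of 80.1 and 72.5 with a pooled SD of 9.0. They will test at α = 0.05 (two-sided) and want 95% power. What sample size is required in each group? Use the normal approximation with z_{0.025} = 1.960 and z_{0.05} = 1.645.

n = 37 per group

Cohen's d = |M₁ − M₂| / SD_pooled = |80.1 − 72.5| / 9.0 = 7.6 / 9.0 = 0.844.
For two independent groups with equal n: n = 2·((z_{α/2} + z_β) / d)².
z_{α/2} + z_β = 1.960 + 1.645 = 3.605.
n = 2 × (3.605 / 0.844)² = 2 × 4.271² = 2 × 18.24 = 36.5.
Round up to the next whole participant.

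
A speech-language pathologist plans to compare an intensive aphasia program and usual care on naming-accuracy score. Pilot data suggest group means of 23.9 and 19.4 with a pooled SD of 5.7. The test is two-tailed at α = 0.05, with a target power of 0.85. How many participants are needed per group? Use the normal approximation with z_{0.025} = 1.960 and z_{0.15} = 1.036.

Cohen's d = |M₁ − M₂| / SD_pooled = |23.9 − 19.4| / 5.7 = 4.5 / 5.7 = 0.789.
For two independent groups with equal n: n = 2·((z_{α/2} + z_β) / d)².
z_{α/2} + z_β = 1.960 + 1.036 = 2.996.
n = 2 × (2.996 / 0.789)² = 2 × 3.797² = 2 × 14.42 = 28.8.
Round up to the next whole participant.

n = 29 per group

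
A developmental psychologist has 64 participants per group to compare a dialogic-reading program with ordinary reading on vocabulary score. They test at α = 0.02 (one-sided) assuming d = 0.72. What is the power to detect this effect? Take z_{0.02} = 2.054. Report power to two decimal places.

power ≈ 0.98

For two equal groups, power = Φ(d·√(n/2) − z_{α}).
d·√(n/2) = 0.72 × √(64/2) = 0.72 × 5.657 = 4.073.
z_β = 4.073 − 2.054 = 2.019.
Power = Φ(2.019) = 0.978.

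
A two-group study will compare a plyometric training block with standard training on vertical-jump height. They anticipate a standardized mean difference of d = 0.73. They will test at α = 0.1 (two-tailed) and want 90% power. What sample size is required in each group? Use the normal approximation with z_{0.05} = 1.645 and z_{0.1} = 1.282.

For two independent groups with equal n: n = 2·((z_{α/2} + z_β) / d)².
z_{α/2} + z_β = 1.645 + 1.282 = 2.927.
n = 2 × (2.927 / 0.73)² = 2 × 4.010² = 2 × 16.08 = 32.2.
Round up to the next whole participant.

n = 33 per group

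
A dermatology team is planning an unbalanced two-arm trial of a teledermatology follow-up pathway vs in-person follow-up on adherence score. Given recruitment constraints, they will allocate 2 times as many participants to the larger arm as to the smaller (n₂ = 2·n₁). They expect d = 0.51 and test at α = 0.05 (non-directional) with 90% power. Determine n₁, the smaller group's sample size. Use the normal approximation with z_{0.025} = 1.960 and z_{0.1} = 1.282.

With allocation ratio k = n₂/n₁ = 2, Var(x̄₁−x̄₂) = σ²(1/n₁ + 1/(k·n₁)) = σ²·(k+1)/(k·n₁).
So n₁ = (1 + 1/k)·((z_{α/2} + z_β)/d)² = 1.500 × (3.242/0.51)².
n₁ = 1.500 × 40.41 = 60.6.
Round up: n₁ = 61, giving n₂ = 2 × 61 = 122.

n₁ = 61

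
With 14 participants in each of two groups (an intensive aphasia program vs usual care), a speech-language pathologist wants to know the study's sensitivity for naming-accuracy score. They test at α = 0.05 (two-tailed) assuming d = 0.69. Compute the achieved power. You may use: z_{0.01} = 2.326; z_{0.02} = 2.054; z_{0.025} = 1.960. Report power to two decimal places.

For two equal groups, power = Φ(d·√(n/2) − z_{α/2}).
d·√(n/2) = 0.69 × √(14/2) = 0.69 × 2.646 = 1.826.
z_β = 1.826 − 1.960 = -0.134.
Power = Φ(-0.134) = 0.447.

power ≈ 0.45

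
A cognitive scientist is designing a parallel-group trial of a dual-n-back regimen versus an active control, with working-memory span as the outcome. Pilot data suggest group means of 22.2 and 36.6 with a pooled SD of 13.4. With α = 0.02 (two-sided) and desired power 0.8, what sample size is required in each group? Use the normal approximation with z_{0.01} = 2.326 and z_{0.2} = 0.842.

n = 18 per group

Cohen's d = |M₁ − M₂| / SD_pooled = |22.2 − 36.6| / 13.4 = 14.4 / 13.4 = 1.075.
For two independent groups with equal n: n = 2·((z_{α/2} + z_β) / d)².
z_{α/2} + z_β = 2.326 + 0.842 = 3.168.
n = 2 × (3.168 / 1.075)² = 2 × 2.947² = 2 × 8.68 = 17.4.
Round up to the next whole participant.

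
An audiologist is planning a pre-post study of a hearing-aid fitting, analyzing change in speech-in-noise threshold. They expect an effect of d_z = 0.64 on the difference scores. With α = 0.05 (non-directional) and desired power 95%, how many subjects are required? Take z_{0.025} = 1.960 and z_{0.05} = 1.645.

n = 32 pairs

For a paired (one-sample on differences) test: n = ((z_{α/2} + z_β) / d)².
z_{α/2} + z_β = 1.960 + 1.645 = 3.605.
n = (3.605 / 0.64)² = 5.633² = 31.73.
Round up.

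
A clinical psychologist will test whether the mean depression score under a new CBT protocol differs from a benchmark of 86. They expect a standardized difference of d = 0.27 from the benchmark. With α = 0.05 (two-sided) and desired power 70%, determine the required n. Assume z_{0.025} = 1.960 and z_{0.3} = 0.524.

For a one-sample test: n = ((z_{α/2} + z_β) / d)².
z_{α/2} + z_β = 1.960 + 0.524 = 2.484.
n = (2.484 / 0.27)² = 9.200² = 84.64.
Round up.

n = 85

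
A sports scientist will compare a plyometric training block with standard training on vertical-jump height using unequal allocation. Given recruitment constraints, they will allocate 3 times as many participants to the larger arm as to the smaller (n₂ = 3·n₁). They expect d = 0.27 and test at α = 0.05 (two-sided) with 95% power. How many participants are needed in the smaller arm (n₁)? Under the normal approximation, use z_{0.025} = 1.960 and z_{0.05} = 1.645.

With allocation ratio k = n₂/n₁ = 3, Var(x̄₁−x̄₂) = σ²(1/n₁ + 1/(k·n₁)) = σ²·(k+1)/(k·n₁).
So n₁ = (1 + 1/k)·((z_{α/2} + z_β)/d)² = 1.333 × (3.605/0.27)².
n₁ = 1.333 × 178.27 = 237.7.
Round up: n₁ = 238, giving n₂ = 3 × 238 = 714.

n₁ = 238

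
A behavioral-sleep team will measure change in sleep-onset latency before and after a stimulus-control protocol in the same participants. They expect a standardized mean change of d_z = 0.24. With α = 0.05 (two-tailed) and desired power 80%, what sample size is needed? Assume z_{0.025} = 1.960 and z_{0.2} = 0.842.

n = 137 pairs

For a paired (one-sample on differences) test: n = ((z_{α/2} + z_β) / d)².
z_{α/2} + z_β = 1.960 + 0.842 = 2.802.
n = (2.802 / 0.24)² = 11.675² = 136.31.
Round up.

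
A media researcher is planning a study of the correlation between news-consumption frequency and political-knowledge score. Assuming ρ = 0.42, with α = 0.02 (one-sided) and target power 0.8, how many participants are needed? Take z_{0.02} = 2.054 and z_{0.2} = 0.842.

n = 45

Fisher's z: C = ½·ln((1+r)/(1−r)) = ½·ln(2.4483) = 0.4477.
n = ((z_{α} + z_β)/C)² + 3.
(2.054 + 0.842) / 0.4477 = 2.896 / 0.4477 = 6.469.
n = 6.469² + 3 = 41.84 + 3 = 44.8.
Round up.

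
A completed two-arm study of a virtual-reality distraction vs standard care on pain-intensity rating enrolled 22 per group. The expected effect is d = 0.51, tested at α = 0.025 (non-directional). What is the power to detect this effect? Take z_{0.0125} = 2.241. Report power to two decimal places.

power ≈ 0.29

For two equal groups, power = Φ(d·√(n/2) − z_{α/2}).
d·√(n/2) = 0.51 × √(22/2) = 0.51 × 3.317 = 1.691.
z_β = 1.691 − 2.241 = -0.550.
Power = Φ(-0.550) = 0.291.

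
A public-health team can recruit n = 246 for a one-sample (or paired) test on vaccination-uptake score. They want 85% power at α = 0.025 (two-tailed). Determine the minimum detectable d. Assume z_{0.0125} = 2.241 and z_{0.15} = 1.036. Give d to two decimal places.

For a single sample (or paired design) of n = 246: d_min = (z_{α/2} + z_β)/√n.
z-sum = 2.241 + 1.036 = 3.277.
d_min = 3.277 / √246 = 3.277 / 15.684 = 0.209.

d_min ≈ 0.21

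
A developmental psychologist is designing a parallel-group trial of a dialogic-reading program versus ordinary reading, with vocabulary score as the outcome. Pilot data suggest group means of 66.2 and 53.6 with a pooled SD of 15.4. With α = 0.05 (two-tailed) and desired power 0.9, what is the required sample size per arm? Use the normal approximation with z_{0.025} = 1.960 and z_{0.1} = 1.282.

Cohen's d = |M₁ − M₂| / SD_pooled = |66.2 − 53.6| / 15.4 = 12.6 / 15.4 = 0.818.
For two independent groups with equal n: n = 2·((z_{α/2} + z_β) / d)².
z_{α/2} + z_β = 1.960 + 1.282 = 3.242.
n = 2 × (3.242 / 0.818)² = 2 × 3.963² = 2 × 15.71 = 31.4.
Round up to the next whole participant.

n = 32 per group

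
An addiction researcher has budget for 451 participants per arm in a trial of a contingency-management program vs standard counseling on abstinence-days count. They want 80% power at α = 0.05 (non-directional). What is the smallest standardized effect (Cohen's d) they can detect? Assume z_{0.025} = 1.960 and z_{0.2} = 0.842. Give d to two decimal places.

d_min ≈ 0.19

For two independent groups of n = 451 each: d_min = (z_{α/2} + z_β)·√(2/n).
z-sum = 1.960 + 0.842 = 2.802.
d_min = 2.802 × √(2/451) = 2.802 × 0.0666 = 0.187.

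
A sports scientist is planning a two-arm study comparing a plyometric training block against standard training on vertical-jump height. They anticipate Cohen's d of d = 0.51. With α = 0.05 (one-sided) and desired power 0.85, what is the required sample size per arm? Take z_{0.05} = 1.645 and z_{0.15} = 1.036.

n = 56 per group

For two independent groups with equal n: n = 2·((z_{α} + z_β) / d)².
z_{α} + z_β = 1.645 + 1.036 = 2.681.
n = 2 × (2.681 / 0.51)² = 2 × 5.257² = 2 × 27.63 = 55.3.
Round up to the next whole participant.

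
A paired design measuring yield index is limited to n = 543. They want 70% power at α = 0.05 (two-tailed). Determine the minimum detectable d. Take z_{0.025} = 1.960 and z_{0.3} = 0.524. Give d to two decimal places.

For a single sample (or paired design) of n = 543: d_min = (z_{α/2} + z_β)/√n.
z-sum = 1.960 + 0.524 = 2.484.
d_min = 2.484 / √543 = 2.484 / 23.302 = 0.107.

d_min ≈ 0.11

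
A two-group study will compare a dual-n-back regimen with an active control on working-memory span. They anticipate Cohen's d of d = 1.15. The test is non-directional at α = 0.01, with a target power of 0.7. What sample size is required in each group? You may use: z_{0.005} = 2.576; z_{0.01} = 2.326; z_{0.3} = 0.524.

n = 15 per group

For two independent groups with equal n: n = 2·((z_{α/2} + z_β) / d)².
z_{α/2} + z_β = 2.576 + 0.524 = 3.100.
n = 2 × (3.100 / 1.15)² = 2 × 2.696² = 2 × 7.27 = 14.5.
Round up to the next whole participant.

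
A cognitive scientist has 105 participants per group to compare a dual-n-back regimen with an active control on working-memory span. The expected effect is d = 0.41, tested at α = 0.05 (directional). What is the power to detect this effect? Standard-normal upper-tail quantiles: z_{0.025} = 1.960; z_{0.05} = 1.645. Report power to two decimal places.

For two equal groups, power = Φ(d·√(n/2) − z_{α}).
d·√(n/2) = 0.41 × √(105/2) = 0.41 × 7.246 = 2.971.
z_β = 2.971 − 1.645 = 1.326.
Power = Φ(1.326) = 0.908.

power ≈ 0.91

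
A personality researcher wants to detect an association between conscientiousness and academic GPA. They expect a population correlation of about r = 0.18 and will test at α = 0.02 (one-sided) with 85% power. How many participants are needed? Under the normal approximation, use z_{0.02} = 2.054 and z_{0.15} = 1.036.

Fisher's z: C = ½·ln((1+r)/(1−r)) = ½·ln(1.4390) = 0.1820.
n = ((z_{α} + z_β)/C)² + 3.
(2.054 + 1.036) / 0.1820 = 3.090 / 0.1820 = 16.978.
n = 16.978² + 3 = 288.25 + 3 = 291.3.
Round up.

n = 292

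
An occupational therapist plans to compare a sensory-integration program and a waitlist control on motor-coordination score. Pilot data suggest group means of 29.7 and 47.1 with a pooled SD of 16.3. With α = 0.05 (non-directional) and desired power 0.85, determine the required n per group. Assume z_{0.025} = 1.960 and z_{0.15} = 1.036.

Cohen's d = |M₁ − M₂| / SD_pooled = |29.7 − 47.1| / 16.3 = 17.4 / 16.3 = 1.067.
For two independent groups with equal n: n = 2·((z_{α/2} + z_β) / d)².
z_{α/2} + z_β = 1.960 + 1.036 = 2.996.
n = 2 × (2.996 / 1.067)² = 2 × 2.808² = 2 × 7.88 = 15.8.
Round up to the next whole participant.

n = 16 per group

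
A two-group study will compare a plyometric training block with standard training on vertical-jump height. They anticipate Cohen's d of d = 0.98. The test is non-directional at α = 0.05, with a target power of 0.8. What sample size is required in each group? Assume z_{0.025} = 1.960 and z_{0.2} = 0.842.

n = 17 per group

For two independent groups with equal n: n = 2·((z_{α/2} + z_β) / d)².
z_{α/2} + z_β = 1.960 + 0.842 = 2.802.
n = 2 × (2.802 / 0.98)² = 2 × 2.859² = 2 × 8.17 = 16.3.
Round up to the next whole participant.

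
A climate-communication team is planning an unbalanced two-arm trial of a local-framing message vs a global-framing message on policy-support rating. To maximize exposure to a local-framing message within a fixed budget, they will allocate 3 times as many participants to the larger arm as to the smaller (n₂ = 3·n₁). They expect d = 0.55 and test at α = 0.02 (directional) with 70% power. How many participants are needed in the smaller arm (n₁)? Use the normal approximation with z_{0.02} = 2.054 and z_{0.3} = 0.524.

n₁ = 30

With allocation ratio k = n₂/n₁ = 3, Var(x̄₁−x̄₂) = σ²(1/n₁ + 1/(k·n₁)) = σ²·(k+1)/(k·n₁).
So n₁ = (1 + 1/k)·((z_{α} + z_β)/d)² = 1.333 × (2.578/0.55)².
n₁ = 1.333 × 21.97 = 29.3.
Round up: n₁ = 30, giving n₂ = 3 × 30 = 90.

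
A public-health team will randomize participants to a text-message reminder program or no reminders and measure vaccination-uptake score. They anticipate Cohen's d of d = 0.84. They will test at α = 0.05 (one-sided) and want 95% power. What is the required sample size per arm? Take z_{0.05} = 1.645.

n = 31 per group

For two independent groups with equal n: n = 2·((z_{α} + z_β) / d)².
z_{α} + z_β = 1.645 + 1.645 = 3.290.
n = 2 × (3.290 / 0.84)² = 2 × 3.917² = 2 × 15.34 = 30.7.
Round up to the next whole participant.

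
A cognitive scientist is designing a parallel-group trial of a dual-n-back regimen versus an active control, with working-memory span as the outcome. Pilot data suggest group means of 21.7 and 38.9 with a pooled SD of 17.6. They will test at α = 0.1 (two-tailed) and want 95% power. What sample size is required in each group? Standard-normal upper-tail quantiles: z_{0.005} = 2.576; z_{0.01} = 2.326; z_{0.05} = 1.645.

n = 23 per group

Cohen's d = |M₁ − M₂| / SD_pooled = |21.7 − 38.9| / 17.6 = 17.2 / 17.6 = 0.977.
For two independent groups with equal n: n = 2·((z_{α/2} + z_β) / d)².
z_{α/2} + z_β = 1.645 + 1.645 = 3.290.
n = 2 × (3.290 / 0.977)² = 2 × 3.367² = 2 × 11.34 = 22.7.
Round up to the next whole participant.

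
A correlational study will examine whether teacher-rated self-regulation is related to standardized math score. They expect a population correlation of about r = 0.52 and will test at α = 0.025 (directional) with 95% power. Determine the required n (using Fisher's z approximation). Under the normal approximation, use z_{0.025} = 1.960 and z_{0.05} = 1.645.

n = 43

Fisher's z: C = ½·ln((1+r)/(1−r)) = ½·ln(3.1667) = 0.5763.
n = ((z_{α} + z_β)/C)² + 3.
(1.960 + 1.645) / 0.5763 = 3.605 / 0.5763 = 6.255.
n = 6.255² + 3 = 39.13 + 3 = 42.1.
Round up.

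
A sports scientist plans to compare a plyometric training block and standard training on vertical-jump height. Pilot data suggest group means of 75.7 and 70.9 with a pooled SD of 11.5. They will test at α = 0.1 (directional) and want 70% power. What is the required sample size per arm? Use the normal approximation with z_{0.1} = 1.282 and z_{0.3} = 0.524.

Cohen's d = |M₁ − M₂| / SD_pooled = |75.7 − 70.9| / 11.5 = 4.8 / 11.5 = 0.417.
For two independent groups with equal n: n = 2·((z_{α} + z_β) / d)².
z_{α} + z_β = 1.282 + 0.524 = 1.806.
n = 2 × (1.806 / 0.417)² = 2 × 4.331² = 2 × 18.76 = 37.5.
Round up to the next whole participant.

n = 38 per group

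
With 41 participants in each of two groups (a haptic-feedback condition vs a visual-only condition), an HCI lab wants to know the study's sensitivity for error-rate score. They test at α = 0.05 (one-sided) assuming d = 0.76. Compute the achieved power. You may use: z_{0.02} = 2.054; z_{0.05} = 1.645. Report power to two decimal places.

For two equal groups, power = Φ(d·√(n/2) − z_{α}).
d·√(n/2) = 0.76 × √(41/2) = 0.76 × 4.528 = 3.441.
z_β = 3.441 − 1.645 = 1.796.
Power = Φ(1.796) = 0.964.

power ≈ 0.96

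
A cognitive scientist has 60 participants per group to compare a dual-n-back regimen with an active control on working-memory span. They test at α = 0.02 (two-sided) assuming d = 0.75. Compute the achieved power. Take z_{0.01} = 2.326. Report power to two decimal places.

For two equal groups, power = Φ(d·√(n/2) − z_{α/2}).
d·√(n/2) = 0.75 × √(60/2) = 0.75 × 5.477 = 4.108.
z_β = 4.108 − 2.326 = 1.782.
Power = Φ(1.782) = 0.963.

power ≈ 0.96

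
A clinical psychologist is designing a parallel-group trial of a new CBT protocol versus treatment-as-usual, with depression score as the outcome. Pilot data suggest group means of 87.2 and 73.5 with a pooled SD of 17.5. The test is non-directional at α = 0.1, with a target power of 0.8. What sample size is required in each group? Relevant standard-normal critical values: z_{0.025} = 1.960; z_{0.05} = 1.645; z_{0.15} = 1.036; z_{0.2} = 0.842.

Cohen's d = |M₁ − M₂| / SD_pooled = |87.2 − 73.5| / 17.5 = 13.7 / 17.5 = 0.783.
For two independent groups with equal n: n = 2·((z_{α/2} + z_β) / d)².
z_{α/2} + z_β = 1.645 + 0.842 = 2.487.
n = 2 × (2.487 / 0.783)² = 2 × 3.176² = 2 × 10.09 = 20.2.
Round up to the next whole participant.

n = 21 per group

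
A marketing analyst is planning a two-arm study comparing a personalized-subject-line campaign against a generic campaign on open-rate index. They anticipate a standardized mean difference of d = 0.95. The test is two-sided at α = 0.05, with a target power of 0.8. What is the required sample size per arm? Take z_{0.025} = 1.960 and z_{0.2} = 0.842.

For two independent groups with equal n: n = 2·((z_{α/2} + z_β) / d)².
z_{α/2} + z_β = 1.960 + 0.842 = 2.802.
n = 2 × (2.802 / 0.95)² = 2 × 2.949² = 2 × 8.70 = 17.4.
Round up to the next whole participant.

n = 18 per group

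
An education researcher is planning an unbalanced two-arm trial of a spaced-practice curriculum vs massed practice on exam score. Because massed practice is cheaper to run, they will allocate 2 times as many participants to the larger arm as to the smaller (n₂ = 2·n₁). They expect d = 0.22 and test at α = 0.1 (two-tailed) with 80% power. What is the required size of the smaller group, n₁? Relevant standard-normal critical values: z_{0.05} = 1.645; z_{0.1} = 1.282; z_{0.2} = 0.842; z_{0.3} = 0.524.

n₁ = 192

With allocation ratio k = n₂/n₁ = 2, Var(x̄₁−x̄₂) = σ²(1/n₁ + 1/(k·n₁)) = σ²·(k+1)/(k·n₁).
So n₁ = (1 + 1/k)·((z_{α/2} + z_β)/d)² = 1.500 × (2.487/0.22)².
n₁ = 1.500 × 127.79 = 191.7.
Round up: n₁ = 192, giving n₂ = 2 × 192 = 384.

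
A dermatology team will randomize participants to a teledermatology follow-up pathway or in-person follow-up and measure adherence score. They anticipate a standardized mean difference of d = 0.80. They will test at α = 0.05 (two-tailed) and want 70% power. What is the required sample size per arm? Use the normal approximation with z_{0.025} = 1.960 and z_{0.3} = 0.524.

n = 20 per group

For two independent groups with equal n: n = 2·((z_{α/2} + z_β) / d)².
z_{α/2} + z_β = 1.960 + 0.524 = 2.484.
n = 2 × (2.484 / 0.80)² = 2 × 3.105² = 2 × 9.64 = 19.3.
Round up to the next whole participant.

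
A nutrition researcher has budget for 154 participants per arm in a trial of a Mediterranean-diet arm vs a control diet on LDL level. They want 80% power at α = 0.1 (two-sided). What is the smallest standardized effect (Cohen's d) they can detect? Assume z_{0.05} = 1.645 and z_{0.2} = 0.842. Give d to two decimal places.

For two independent groups of n = 154 each: d_min = (z_{α/2} + z_β)·√(2/n).
z-sum = 1.645 + 0.842 = 2.487.
d_min = 2.487 × √(2/154) = 2.487 × 0.1140 = 0.283.

d_min ≈ 0.28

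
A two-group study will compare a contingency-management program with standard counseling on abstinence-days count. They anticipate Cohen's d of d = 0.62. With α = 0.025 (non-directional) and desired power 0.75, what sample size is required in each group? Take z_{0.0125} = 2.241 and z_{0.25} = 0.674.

For two independent groups with equal n: n = 2·((z_{α/2} + z_β) / d)².
z_{α/2} + z_β = 2.241 + 0.674 = 2.915.
n = 2 × (2.915 / 0.62)² = 2 × 4.702² = 2 × 22.11 = 44.2.
Round up to the next whole participant.

n = 45 per group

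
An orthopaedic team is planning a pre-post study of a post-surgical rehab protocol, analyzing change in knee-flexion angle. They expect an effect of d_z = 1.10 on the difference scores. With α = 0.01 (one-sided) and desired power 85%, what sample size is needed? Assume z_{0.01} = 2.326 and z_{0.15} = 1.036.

For a paired (one-sample on differences) test: n = ((z_{α} + z_β) / d)².
z_{α} + z_β = 2.326 + 1.036 = 3.362.
n = (3.362 / 1.10)² = 3.056² = 9.34.
Round up.

n = 10 pairs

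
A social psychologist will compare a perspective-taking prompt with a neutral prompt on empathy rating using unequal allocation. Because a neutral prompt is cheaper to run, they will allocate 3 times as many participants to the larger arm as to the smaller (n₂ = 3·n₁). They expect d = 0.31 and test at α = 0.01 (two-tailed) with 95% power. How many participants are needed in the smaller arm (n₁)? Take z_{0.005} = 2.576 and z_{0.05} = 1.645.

n₁ = 248

With allocation ratio k = n₂/n₁ = 3, Var(x̄₁−x̄₂) = σ²(1/n₁ + 1/(k·n₁)) = σ²·(k+1)/(k·n₁).
So n₁ = (1 + 1/k)·((z_{α/2} + z_β)/d)² = 1.333 × (4.221/0.31)².
n₁ = 1.333 × 185.40 = 247.2.
Round up: n₁ = 248, giving n₂ = 3 × 248 = 744.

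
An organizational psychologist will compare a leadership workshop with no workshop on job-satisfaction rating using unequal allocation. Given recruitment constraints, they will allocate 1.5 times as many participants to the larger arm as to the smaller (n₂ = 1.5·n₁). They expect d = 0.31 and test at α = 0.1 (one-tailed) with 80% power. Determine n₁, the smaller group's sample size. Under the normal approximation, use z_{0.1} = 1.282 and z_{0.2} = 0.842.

n₁ = 79

With allocation ratio k = n₂/n₁ = 1.5, Var(x̄₁−x̄₂) = σ²(1/n₁ + 1/(k·n₁)) = σ²·(k+1)/(k·n₁).
So n₁ = (1 + 1/k)·((z_{α} + z_β)/d)² = 1.667 × (2.124/0.31)².
n₁ = 1.667 × 46.94 = 78.2.
Round up: n₁ = 79, giving n₂ = ⌈1.5 × 79⌉ = ⌈118.5⌉ = 119.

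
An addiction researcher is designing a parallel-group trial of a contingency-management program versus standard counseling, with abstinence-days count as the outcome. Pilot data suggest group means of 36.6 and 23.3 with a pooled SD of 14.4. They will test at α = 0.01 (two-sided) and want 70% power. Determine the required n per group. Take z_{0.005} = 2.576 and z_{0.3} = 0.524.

Cohen's d = |M₁ − M₂| / SD_pooled = |36.6 − 23.3| / 14.4 = 13.3 / 14.4 = 0.924.
For two independent groups with equal n: n = 2·((z_{α/2} + z_β) / d)².
z_{α/2} + z_β = 2.576 + 0.524 = 3.100.
n = 2 × (3.100 / 0.924)² = 2 × 3.355² = 2 × 11.26 = 22.5.
Round up to the next whole participant.

n = 23 per group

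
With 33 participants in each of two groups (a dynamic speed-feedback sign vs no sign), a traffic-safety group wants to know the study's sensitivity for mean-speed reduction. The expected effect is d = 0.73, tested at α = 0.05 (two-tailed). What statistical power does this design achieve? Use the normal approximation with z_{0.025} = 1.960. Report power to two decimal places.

power ≈ 0.84

For two equal groups, power = Φ(d·√(n/2) − z_{α/2}).
d·√(n/2) = 0.73 × √(33/2) = 0.73 × 4.062 = 2.965.
z_β = 2.965 − 1.960 = 1.005.
Power = Φ(1.005) = 0.843.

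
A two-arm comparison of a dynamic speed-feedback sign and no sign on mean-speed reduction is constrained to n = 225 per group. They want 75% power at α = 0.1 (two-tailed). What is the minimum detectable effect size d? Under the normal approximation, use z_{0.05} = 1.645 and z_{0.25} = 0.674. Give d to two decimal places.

For two independent groups of n = 225 each: d_min = (z_{α/2} + z_β)·√(2/n).
z-sum = 1.645 + 0.674 = 2.319.
d_min = 2.319 × √(2/225) = 2.319 × 0.0943 = 0.219.

d_min ≈ 0.22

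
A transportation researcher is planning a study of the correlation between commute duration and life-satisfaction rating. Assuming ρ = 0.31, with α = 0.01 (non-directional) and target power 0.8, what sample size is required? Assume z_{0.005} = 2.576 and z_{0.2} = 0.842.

n = 117

Fisher's z: C = ½·ln((1+r)/(1−r)) = ½·ln(1.8986) = 0.3205.
n = ((z_{α/2} + z_β)/C)² + 3.
(2.576 + 0.842) / 0.3205 = 3.418 / 0.3205 = 10.665.
n = 10.665² + 3 = 113.73 + 3 = 116.7.
Round up.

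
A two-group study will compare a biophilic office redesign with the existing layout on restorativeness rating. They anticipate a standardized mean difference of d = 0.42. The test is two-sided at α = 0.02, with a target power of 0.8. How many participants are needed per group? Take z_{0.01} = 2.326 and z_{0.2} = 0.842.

n = 114 per group

For two independent groups with equal n: n = 2·((z_{α/2} + z_β) / d)².
z_{α/2} + z_β = 2.326 + 0.842 = 3.168.
n = 2 × (3.168 / 0.42)² = 2 × 7.543² = 2 × 56.89 = 113.8.
Round up to the next whole participant.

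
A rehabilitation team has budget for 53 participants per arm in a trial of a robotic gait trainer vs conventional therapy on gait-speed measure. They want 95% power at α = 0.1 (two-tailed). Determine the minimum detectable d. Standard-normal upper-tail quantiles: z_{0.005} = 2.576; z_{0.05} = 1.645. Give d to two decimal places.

d_min ≈ 0.64

For two independent groups of n = 53 each: d_min = (z_{α/2} + z_β)·√(2/n).
z-sum = 1.645 + 1.645 = 3.290.
d_min = 3.290 × √(2/53) = 3.290 × 0.1943 = 0.639.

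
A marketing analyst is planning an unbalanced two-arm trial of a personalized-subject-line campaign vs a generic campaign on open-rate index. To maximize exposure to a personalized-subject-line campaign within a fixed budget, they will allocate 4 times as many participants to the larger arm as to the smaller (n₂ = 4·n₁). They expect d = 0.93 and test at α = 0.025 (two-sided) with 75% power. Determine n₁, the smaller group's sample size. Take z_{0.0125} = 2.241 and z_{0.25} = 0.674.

n₁ = 13

With allocation ratio k = n₂/n₁ = 4, Var(x̄₁−x̄₂) = σ²(1/n₁ + 1/(k·n₁)) = σ²·(k+1)/(k·n₁).
So n₁ = (1 + 1/k)·((z_{α/2} + z_β)/d)² = 1.250 × (2.915/0.93)².
n₁ = 1.250 × 9.82 = 12.3.
Round up: n₁ = 13, giving n₂ = 4 × 13 = 52.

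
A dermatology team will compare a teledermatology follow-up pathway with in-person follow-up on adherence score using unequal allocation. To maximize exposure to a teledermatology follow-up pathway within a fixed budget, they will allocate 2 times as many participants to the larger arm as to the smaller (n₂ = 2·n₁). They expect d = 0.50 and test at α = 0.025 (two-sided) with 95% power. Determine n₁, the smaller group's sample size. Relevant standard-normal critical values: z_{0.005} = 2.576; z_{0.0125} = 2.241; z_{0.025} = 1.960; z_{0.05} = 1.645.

With allocation ratio k = n₂/n₁ = 2, Var(x̄₁−x̄₂) = σ²(1/n₁ + 1/(k·n₁)) = σ²·(k+1)/(k·n₁).
So n₁ = (1 + 1/k)·((z_{α/2} + z_β)/d)² = 1.500 × (3.886/0.50)².
n₁ = 1.500 × 60.40 = 90.6.
Round up: n₁ = 91, giving n₂ = 2 × 91 = 182.

n₁ = 91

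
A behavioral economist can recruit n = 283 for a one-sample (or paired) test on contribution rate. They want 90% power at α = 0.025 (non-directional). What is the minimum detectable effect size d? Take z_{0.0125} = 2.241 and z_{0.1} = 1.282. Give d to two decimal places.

For a single sample (or paired design) of n = 283: d_min = (z_{α/2} + z_β)/√n.
z-sum = 2.241 + 1.282 = 3.523.
d_min = 3.523 / √283 = 3.523 / 16.823 = 0.209.

d_min ≈ 0.21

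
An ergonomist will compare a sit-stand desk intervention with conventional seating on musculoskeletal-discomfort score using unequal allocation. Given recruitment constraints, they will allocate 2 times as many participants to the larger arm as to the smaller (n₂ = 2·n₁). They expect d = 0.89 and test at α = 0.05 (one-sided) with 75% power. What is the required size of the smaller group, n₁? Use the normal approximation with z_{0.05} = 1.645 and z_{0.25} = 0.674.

n₁ = 11

With allocation ratio k = n₂/n₁ = 2, Var(x̄₁−x̄₂) = σ²(1/n₁ + 1/(k·n₁)) = σ²·(k+1)/(k·n₁).
So n₁ = (1 + 1/k)·((z_{α} + z_β)/d)² = 1.500 × (2.319/0.89)².
n₁ = 1.500 × 6.79 = 10.2.
Round up: n₁ = 11, giving n₂ = 2 × 11 = 22.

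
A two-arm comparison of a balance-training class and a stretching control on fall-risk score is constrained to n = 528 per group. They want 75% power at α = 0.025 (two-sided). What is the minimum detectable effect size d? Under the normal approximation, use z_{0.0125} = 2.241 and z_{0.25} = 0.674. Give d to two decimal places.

For two independent groups of n = 528 each: d_min = (z_{α/2} + z_β)·√(2/n).
z-sum = 2.241 + 0.674 = 2.915.
d_min = 2.915 × √(2/528) = 2.915 × 0.0615 = 0.179.

d_min ≈ 0.18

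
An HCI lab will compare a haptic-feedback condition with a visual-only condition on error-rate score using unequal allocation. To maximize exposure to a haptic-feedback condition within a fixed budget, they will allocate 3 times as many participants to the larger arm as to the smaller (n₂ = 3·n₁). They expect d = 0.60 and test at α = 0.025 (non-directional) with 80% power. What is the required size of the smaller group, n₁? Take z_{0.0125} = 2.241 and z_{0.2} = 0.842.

n₁ = 36

With allocation ratio k = n₂/n₁ = 3, Var(x̄₁−x̄₂) = σ²(1/n₁ + 1/(k·n₁)) = σ²·(k+1)/(k·n₁).
So n₁ = (1 + 1/k)·((z_{α/2} + z_β)/d)² = 1.333 × (3.083/0.60)².
n₁ = 1.333 × 26.40 = 35.2.
Round up: n₁ = 36, giving n₂ = 3 × 36 = 108.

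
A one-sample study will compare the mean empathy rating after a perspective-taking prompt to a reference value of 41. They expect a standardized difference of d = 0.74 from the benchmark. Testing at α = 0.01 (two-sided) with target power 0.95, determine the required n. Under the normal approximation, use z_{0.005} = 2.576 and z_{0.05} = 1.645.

n = 33

For a one-sample test: n = ((z_{α/2} + z_β) / d)².
z_{α/2} + z_β = 2.576 + 1.645 = 4.221.
n = (4.221 / 0.74)² = 5.704² = 32.54.
Round up.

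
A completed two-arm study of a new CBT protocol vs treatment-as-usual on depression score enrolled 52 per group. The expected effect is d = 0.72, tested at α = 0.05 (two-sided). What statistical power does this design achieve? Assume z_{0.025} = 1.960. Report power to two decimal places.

For two equal groups, power = Φ(d·√(n/2) − z_{α/2}).
d·√(n/2) = 0.72 × √(52/2) = 0.72 × 5.099 = 3.671.
z_β = 3.671 − 1.960 = 1.711.
Power = Φ(1.711) = 0.956.

power ≈ 0.96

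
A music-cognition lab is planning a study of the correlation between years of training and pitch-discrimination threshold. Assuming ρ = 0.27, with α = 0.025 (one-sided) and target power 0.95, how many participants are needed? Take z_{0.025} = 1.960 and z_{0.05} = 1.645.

n = 173

Fisher's z: C = ½·ln((1+r)/(1−r)) = ½·ln(1.7397) = 0.2769.
n = ((z_{α} + z_β)/C)² + 3.
(1.960 + 1.645) / 0.2769 = 3.605 / 0.2769 = 13.019.
n = 13.019² + 3 = 169.50 + 3 = 172.5.
Round up.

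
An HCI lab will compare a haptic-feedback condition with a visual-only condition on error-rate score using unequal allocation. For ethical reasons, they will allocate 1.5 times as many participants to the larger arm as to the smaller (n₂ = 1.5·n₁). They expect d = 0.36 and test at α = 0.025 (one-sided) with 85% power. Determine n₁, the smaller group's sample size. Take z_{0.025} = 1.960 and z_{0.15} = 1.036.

n₁ = 116

With allocation ratio k = n₂/n₁ = 1.5, Var(x̄₁−x̄₂) = σ²(1/n₁ + 1/(k·n₁)) = σ²·(k+1)/(k·n₁).
So n₁ = (1 + 1/k)·((z_{α} + z_β)/d)² = 1.667 × (2.996/0.36)².
n₁ = 1.667 × 69.26 = 115.4.
Round up: n₁ = 116, giving n₂ = 1.5 × 116 = 174.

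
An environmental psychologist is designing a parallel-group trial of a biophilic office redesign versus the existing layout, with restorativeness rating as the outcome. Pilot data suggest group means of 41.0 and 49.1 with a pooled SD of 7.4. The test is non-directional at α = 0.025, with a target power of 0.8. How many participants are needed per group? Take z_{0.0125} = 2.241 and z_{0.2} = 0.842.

n = 16 per group

Cohen's d = |M₁ − M₂| / SD_pooled = |41.0 − 49.1| / 7.4 = 8.1 / 7.4 = 1.095.
For two independent groups with equal n: n = 2·((z_{α/2} + z_β) / d)².
z_{α/2} + z_β = 2.241 + 0.842 = 3.083.
n = 2 × (3.083 / 1.095)² = 2 × 2.816² = 2 × 7.93 = 15.9.
Round up to the next whole participant.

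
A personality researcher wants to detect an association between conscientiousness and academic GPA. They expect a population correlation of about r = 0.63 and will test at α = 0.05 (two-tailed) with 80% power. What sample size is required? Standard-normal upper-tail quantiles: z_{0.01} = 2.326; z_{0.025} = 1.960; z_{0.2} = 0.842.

Fisher's z: C = ½·ln((1+r)/(1−r)) = ½·ln(4.4054) = 0.7414.
n = ((z_{α/2} + z_β)/C)² + 3.
(1.960 + 0.842) / 0.7414 = 2.802 / 0.7414 = 3.779.
n = 3.779² + 3 = 14.28 + 3 = 17.3.
Round up.

n = 18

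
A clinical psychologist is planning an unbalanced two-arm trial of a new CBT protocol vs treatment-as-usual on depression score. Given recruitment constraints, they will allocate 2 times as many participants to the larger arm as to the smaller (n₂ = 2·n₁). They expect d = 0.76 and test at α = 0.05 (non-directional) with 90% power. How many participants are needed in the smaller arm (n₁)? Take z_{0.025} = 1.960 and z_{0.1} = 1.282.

n₁ = 28

With allocation ratio k = n₂/n₁ = 2, Var(x̄₁−x̄₂) = σ²(1/n₁ + 1/(k·n₁)) = σ²·(k+1)/(k·n₁).
So n₁ = (1 + 1/k)·((z_{α/2} + z_β)/d)² = 1.500 × (3.242/0.76)².
n₁ = 1.500 × 18.20 = 27.3.
Round up: n₁ = 28, giving n₂ = 2 × 28 = 56.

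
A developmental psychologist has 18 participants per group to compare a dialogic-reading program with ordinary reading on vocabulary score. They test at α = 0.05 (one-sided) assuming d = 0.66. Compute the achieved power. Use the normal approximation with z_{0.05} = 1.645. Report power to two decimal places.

For two equal groups, power = Φ(d·√(n/2) − z_{α}).
d·√(n/2) = 0.66 × √(18/2) = 0.66 × 3.000 = 1.980.
z_β = 1.980 − 1.645 = 0.335.
Power = Φ(0.335) = 0.631.

power ≈ 0.63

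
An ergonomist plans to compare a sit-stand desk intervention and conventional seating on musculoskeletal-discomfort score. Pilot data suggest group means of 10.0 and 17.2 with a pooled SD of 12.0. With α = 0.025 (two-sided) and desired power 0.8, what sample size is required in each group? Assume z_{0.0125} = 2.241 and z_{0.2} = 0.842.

Cohen's d = |M₁ − M₂| / SD_pooled = |10.0 − 17.2| / 12.0 = 7.2 / 12.0 = 0.600.
For two independent groups with equal n: n = 2·((z_{α/2} + z_β) / d)².
z_{α/2} + z_β = 2.241 + 0.842 = 3.083.
n = 2 × (3.083 / 0.600)² = 2 × 5.138² = 2 × 26.40 = 52.8.
Round up to the next whole participant.

n = 53 per group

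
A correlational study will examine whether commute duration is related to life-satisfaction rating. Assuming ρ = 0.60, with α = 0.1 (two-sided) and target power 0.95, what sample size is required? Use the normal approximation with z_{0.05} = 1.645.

Fisher's z: C = ½·ln((1+r)/(1−r)) = ½·ln(4.0000) = 0.6931.
n = ((z_{α/2} + z_β)/C)² + 3.
(1.645 + 1.645) / 0.6931 = 3.290 / 0.6931 = 4.747.
n = 4.747² + 3 = 22.53 + 3 = 25.5.
Round up.

n = 26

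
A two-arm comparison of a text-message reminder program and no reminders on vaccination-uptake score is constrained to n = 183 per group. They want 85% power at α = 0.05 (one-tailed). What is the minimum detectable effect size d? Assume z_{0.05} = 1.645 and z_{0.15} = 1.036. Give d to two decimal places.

For two independent groups of n = 183 each: d_min = (z_{α} + z_β)·√(2/n).
z-sum = 1.645 + 1.036 = 2.681.
d_min = 2.681 × √(2/183) = 2.681 × 0.1045 = 0.280.

d_min ≈ 0.28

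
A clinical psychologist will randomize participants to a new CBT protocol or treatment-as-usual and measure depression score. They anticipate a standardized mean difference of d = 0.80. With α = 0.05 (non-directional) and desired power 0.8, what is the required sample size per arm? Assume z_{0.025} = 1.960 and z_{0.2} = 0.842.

n = 25 per group

For two independent groups with equal n: n = 2·((z_{α/2} + z_β) / d)².
z_{α/2} + z_β = 1.960 + 0.842 = 2.802.
n = 2 × (2.802 / 0.80)² = 2 × 3.502² = 2 × 12.27 = 24.5.
Round up to the next whole participant.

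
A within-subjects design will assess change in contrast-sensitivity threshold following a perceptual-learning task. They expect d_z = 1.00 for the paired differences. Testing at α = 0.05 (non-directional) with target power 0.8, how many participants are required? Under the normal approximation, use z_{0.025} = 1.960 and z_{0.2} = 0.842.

For a paired (one-sample on differences) test: n = ((z_{α/2} + z_β) / d)².
z_{α/2} + z_β = 1.960 + 0.842 = 2.802.
n = (2.802 / 1.00)² = 2.802² = 7.85.
Round up.

n = 8 pairs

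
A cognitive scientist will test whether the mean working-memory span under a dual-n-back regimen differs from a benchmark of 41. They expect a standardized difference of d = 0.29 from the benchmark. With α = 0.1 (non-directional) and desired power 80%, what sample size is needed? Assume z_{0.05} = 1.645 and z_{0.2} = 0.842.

For a one-sample test: n = ((z_{α/2} + z_β) / d)².
z_{α/2} + z_β = 1.645 + 0.842 = 2.487.
n = (2.487 / 0.29)² = 8.576² = 73.55.
Round up.

n = 74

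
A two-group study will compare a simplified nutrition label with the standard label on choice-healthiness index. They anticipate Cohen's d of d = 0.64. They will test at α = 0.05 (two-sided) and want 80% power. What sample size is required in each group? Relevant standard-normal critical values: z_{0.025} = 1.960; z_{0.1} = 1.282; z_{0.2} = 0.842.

n = 39 per group

For two independent groups with equal n: n = 2·((z_{α/2} + z_β) / d)².
z_{α/2} + z_β = 1.960 + 0.842 = 2.802.
n = 2 × (2.802 / 0.64)² = 2 × 4.378² = 2 × 19.17 = 38.3.
Round up to the next whole participant.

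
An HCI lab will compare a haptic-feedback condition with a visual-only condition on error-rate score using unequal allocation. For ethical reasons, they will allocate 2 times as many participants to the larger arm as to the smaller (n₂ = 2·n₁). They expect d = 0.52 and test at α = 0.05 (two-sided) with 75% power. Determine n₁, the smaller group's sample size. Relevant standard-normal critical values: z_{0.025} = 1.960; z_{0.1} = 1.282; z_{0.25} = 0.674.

With allocation ratio k = n₂/n₁ = 2, Var(x̄₁−x̄₂) = σ²(1/n₁ + 1/(k·n₁)) = σ²·(k+1)/(k·n₁).
So n₁ = (1 + 1/k)·((z_{α/2} + z_β)/d)² = 1.500 × (2.634/0.52)².
n₁ = 1.500 × 25.66 = 38.5.
Round up: n₁ = 39, giving n₂ = 2 × 39 = 78.

n₁ = 39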